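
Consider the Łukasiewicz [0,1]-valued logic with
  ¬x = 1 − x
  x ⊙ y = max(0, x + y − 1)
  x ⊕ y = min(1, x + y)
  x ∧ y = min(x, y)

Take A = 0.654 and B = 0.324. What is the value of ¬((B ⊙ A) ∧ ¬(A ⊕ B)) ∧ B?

0.324

B ⊙ A = max(0, 0.324 + 0.654 − 1) = max(0, -0.022) = 0.000
A ⊕ B = min(1, 0.654 + 0.324) = min(1, 0.978) = 0.978
¬(A ⊕ B) = 1 − 0.978 = 0.022
(B ⊙ A) ∧ ¬(A ⊕ B) = min(0.000, 0.022) = 0.000
¬((B ⊙ A) ∧ ¬(A ⊕ B)) = 1 − 0.000 = 1.000
¬((B ⊙ A) ∧ ¬(A ⊕ B)) ∧ B = min(1.000, 0.324) = 0.324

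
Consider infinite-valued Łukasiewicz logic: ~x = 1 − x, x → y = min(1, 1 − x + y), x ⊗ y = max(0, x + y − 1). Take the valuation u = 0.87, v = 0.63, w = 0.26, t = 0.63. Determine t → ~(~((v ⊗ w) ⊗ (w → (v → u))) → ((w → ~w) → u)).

v ⊗ w = max(0, 0.63 + 0.26 − 1) = max(0, -0.11) = 0.00
v → u = min(1, 1 − 0.63 + 0.87) = min(1, 1.24) = 1.00
w → (v → u) = min(1, 1 − 0.26 + 1.00) = min(1, 1.74) = 1.00
(v ⊗ w) ⊗ (w → (v → u)) = max(0, 0.00 + 1.00 − 1) = max(0, 0.00) = 0.00
~((v ⊗ w) ⊗ (w → (v → u))) = 1 − 0.00 = 1.00
~w = 1 − 0.26 = 0.74
w → ~w = min(1, 1 − 0.26 + 0.74) = min(1, 1.48) = 1.00
(w → ~w) → u = min(1, 1 − 1.00 + 0.87) = min(1, 0.87) = 0.87
~((v ⊗ w) ⊗ (w → (v → u))) → ((w → ~w) → u) = min(1, 1 − 1.00 + 0.87) = min(1, 0.87) = 0.87
~(~((v ⊗ w) ⊗ (w → (v → u))) → ((w → ~w) → u)) = 1 − 0.87 = 0.13
t → ~(~((v ⊗ w) ⊗ (w → (v → u))) → ((w → ~w) → u)) = min(1, 1 − 0.63 + 0.13) = min(1, 0.50) = 0.50

0.50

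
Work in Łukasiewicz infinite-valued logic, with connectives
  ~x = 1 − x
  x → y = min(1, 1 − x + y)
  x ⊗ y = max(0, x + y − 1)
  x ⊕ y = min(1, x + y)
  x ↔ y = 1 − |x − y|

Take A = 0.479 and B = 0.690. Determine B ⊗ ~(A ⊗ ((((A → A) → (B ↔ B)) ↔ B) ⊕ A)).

0.211

A → A = min(1, 1 − 0.479 + 0.479) = min(1, 1.000) = 1.000
B ↔ B = 1 − |0.690 − 0.690| = 1 − 0.000 = 1.000
(A → A) → (B ↔ B) = min(1, 1 − 1.000 + 1.000) = min(1, 1.000) = 1.000
((A → A) → (B ↔ B)) ↔ B = 1 − |1.000 − 0.690| = 1 − 0.310 = 0.690
(((A → A) → (B ↔ B)) ↔ B) ⊕ A = min(1, 0.690 + 0.479) = min(1, 1.169) = 1.000
A ⊗ ((((A → A) → (B ↔ B)) ↔ B) ⊕ A) = max(0, 0.479 + 1.000 − 1) = max(0, 0.479) = 0.479
~(A ⊗ ((((A → A) → (B ↔ B)) ↔ B) ⊕ A)) = 1 − 0.479 = 0.521
B ⊗ ~(A ⊗ ((((A → A) → (B ↔ B)) ↔ B) ⊕ A)) = max(0, 0.690 + 0.521 − 1) = max(0, 0.211) = 0.211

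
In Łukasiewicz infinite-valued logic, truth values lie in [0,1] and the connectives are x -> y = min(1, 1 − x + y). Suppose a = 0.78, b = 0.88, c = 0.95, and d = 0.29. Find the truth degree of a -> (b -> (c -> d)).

0.68

c -> d = min(1, 1 − 0.95 + 0.29) = min(1, 0.34) = 0.34
b -> (c -> d) = min(1, 1 − 0.88 + 0.34) = min(1, 0.46) = 0.46
a -> (b -> (c -> d)) = min(1, 1 − 0.78 + 0.46) = min(1, 0.68) = 0.68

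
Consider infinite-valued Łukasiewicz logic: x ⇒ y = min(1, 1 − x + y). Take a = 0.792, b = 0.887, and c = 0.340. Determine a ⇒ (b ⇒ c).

b ⇒ c = min(1, 1 − 0.887 + 0.340) = min(1, 0.453) = 0.453
a ⇒ (b ⇒ c) = min(1, 1 − 0.792 + 0.453) = min(1, 0.661) = 0.661

0.661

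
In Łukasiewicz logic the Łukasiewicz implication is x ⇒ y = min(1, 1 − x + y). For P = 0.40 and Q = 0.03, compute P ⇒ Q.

P ⇒ Q = min(1, 1 − 0.40 + 0.03) = min(1, 0.63) = 0.63
For comparison, the Gödel implication (1 if x ≤ y else y) would give 0.03.

0.63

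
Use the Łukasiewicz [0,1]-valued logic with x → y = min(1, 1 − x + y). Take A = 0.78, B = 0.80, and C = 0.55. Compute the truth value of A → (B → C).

0.97

B → C = min(1, 1 − 0.80 + 0.55) = min(1, 0.75) = 0.75
A → (B → C) = min(1, 1 − 0.78 + 0.75) = min(1, 0.97) = 0.97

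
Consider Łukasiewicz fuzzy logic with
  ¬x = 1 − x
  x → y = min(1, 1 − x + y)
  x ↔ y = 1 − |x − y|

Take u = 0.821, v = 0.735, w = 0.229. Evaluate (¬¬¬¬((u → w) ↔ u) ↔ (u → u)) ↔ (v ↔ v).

0.587

u → w = min(1, 1 − 0.821 + 0.229) = min(1, 0.408) = 0.408
(u → w) ↔ u = 1 − |0.408 − 0.821| = 1 − 0.413 = 0.587
¬((u → w) ↔ u) = 1 − 0.587 = 0.413
¬¬((u → w) ↔ u) = 1 − 0.413 = 0.587
¬¬¬((u → w) ↔ u) = 1 − 0.587 = 0.413
¬¬¬¬((u → w) ↔ u) = 1 − 0.413 = 0.587
u → u = min(1, 1 − 0.821 + 0.821) = min(1, 1.000) = 1.000
¬¬¬¬((u → w) ↔ u) ↔ (u → u) = 1 − |0.587 − 1.000| = 1 − 0.413 = 0.587
v ↔ v = 1 − |0.735 − 0.735| = 1 − 0.000 = 1.000
(¬¬¬¬((u → w) ↔ u) ↔ (u → u)) ↔ (v ↔ v) = 1 − |0.587 − 1.000| = 1 − 0.413 = 0.587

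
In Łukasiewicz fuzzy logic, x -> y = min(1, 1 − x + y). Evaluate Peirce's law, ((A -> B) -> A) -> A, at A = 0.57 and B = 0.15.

A -> B = min(1, 1 − 0.57 + 0.15) = min(1, 0.58) = 0.58
(A -> B) -> A = min(1, 1 − 0.58 + 0.57) = min(1, 0.99) = 0.99
((A -> B) -> A) -> A = min(1, 1 − 0.99 + 0.57) = min(1, 0.58) = 0.58
(The value 0.58 < 1 shows this instance is not satisfied; not a Ł∞-tautology in general.)

0.58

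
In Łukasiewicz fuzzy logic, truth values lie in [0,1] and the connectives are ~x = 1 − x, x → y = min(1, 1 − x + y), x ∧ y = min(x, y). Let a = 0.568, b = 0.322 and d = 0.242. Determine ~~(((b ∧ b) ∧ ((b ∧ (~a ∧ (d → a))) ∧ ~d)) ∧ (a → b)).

b ∧ b = min(0.322, 0.322) = 0.322
~a = 1 − 0.568 = 0.432
d → a = min(1, 1 − 0.242 + 0.568) = min(1, 1.326) = 1.000
~a ∧ (d → a) = min(0.432, 1.000) = 0.432
b ∧ (~a ∧ (d → a)) = min(0.322, 0.432) = 0.322
~d = 1 − 0.242 = 0.758
(b ∧ (~a ∧ (d → a))) ∧ ~d = min(0.322, 0.758) = 0.322
(b ∧ b) ∧ ((b ∧ (~a ∧ (d → a))) ∧ ~d) = min(0.322, 0.322) = 0.322
a → b = min(1, 1 − 0.568 + 0.322) = min(1, 0.754) = 0.754
((b ∧ b) ∧ ((b ∧ (~a ∧ (d → a))) ∧ ~d)) ∧ (a → b) = min(0.322, 0.754) = 0.322
~(((b ∧ b) ∧ ((b ∧ (~a ∧ (d → a))) ∧ ~d)) ∧ (a → b)) = 1 − 0.322 = 0.678
~~(((b ∧ b) ∧ ((b ∧ (~a ∧ (d → a))) ∧ ~d)) ∧ (a → b)) = 1 − 0.678 = 0.322

0.322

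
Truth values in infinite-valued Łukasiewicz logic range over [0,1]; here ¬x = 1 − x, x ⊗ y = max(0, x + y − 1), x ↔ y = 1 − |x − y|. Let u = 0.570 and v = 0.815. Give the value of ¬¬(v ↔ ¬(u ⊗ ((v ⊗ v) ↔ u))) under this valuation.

v ⊗ v = max(0, 0.815 + 0.815 − 1) = max(0, 0.630) = 0.630
(v ⊗ v) ↔ u = 1 − |0.630 − 0.570| = 1 − 0.060 = 0.940
u ⊗ ((v ⊗ v) ↔ u) = max(0, 0.570 + 0.940 − 1) = max(0, 0.510) = 0.510
¬(u ⊗ ((v ⊗ v) ↔ u)) = 1 − 0.510 = 0.490
v ↔ ¬(u ⊗ ((v ⊗ v) ↔ u)) = 1 − |0.815 − 0.490| = 1 − 0.325 = 0.675
¬(v ↔ ¬(u ⊗ ((v ⊗ v) ↔ u))) = 1 − 0.675 = 0.325
¬¬(v ↔ ¬(u ⊗ ((v ⊗ v) ↔ u))) = 1 − 0.325 = 0.675

0.675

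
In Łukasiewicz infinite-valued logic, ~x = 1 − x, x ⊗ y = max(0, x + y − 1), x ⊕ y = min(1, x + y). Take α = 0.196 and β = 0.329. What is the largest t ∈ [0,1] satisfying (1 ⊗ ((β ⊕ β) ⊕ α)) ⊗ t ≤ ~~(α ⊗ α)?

β ⊕ β = min(1, 0.329 + 0.329) = min(1, 0.658) = 0.658
(β ⊕ β) ⊕ α = min(1, 0.658 + 0.196) = min(1, 0.854) = 0.854
1 ⊗ ((β ⊕ β) ⊕ α) = max(0, 1.000 + 0.854 − 1) = max(0, 0.854) = 0.854
So the left factor is 1 ⊗ ((β ⊕ β) ⊕ α) = 0.854.
α ⊗ α = max(0, 0.196 + 0.196 − 1) = max(0, -0.608) = 0.000
~(α ⊗ α) = 1 − 0.000 = 1.000
~~(α ⊗ α) = 1 − 1.000 = 0.000
So the right-hand bound is ~~(α ⊗ α) = 0.000.
The residuum of the Łukasiewicz t-norm gives the supremum: min(1, 1 − 0.854 + 0.000).
1 − 0.854 + 0.000 = 0.146, so t = min(1, 0.146) = 0.146.
Check: 0.854 ⊗ 0.146 = max(0, 0.000) = 0.000 ≤ 0.000.

0.146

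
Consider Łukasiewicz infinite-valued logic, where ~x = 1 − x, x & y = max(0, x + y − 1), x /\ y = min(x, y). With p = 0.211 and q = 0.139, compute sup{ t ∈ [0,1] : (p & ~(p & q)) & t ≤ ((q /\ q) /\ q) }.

p & q = max(0, 0.211 + 0.139 − 1) = max(0, -0.650) = 0.000
~(p & q) = 1 − 0.000 = 1.000
p & ~(p & q) = max(0, 0.211 + 1.000 − 1) = max(0, 0.211) = 0.211
So the left factor is p & ~(p & q) = 0.211.
q /\ q = min(0.139, 0.139) = 0.139
(q /\ q) /\ q = min(0.139, 0.139) = 0.139
So the right-hand bound is (q /\ q) /\ q = 0.139.
The residuum of the Łukasiewicz t-norm gives the supremum: min(1, 1 − 0.211 + 0.139).
1 − 0.211 + 0.139 = 0.928, so t = min(1, 0.928) = 0.928.
Check: 0.211 & 0.928 = max(0, 0.139) = 0.139 ≤ 0.139.

0.928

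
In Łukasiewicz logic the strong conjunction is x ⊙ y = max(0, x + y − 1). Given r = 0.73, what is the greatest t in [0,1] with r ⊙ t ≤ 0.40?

The residuum of the Łukasiewicz t-norm gives the supremum: min(1, 1 − 0.73 + 0.40).
1 − 0.73 + 0.40 = 0.67, so t = min(1, 0.67) = 0.67.
Check: 0.73 ⊙ 0.67 = max(0, 0.40) = 0.40 ≤ 0.40.

0.67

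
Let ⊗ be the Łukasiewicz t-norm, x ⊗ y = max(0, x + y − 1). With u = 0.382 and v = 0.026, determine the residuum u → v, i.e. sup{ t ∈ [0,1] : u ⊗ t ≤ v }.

0.644

The residuum of the Łukasiewicz t-norm gives the supremum: min(1, 1 − 0.382 + 0.026).
1 − 0.382 + 0.026 = 0.644, so t = min(1, 0.644) = 0.644.
Check: 0.382 ⊗ 0.644 = max(0, 0.026) = 0.026 ≤ 0.026.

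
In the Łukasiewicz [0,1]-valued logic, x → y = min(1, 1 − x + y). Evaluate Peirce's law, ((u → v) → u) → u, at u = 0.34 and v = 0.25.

u → v = min(1, 1 − 0.34 + 0.25) = min(1, 0.91) = 0.91
(u → v) → u = min(1, 1 − 0.91 + 0.34) = min(1, 0.43) = 0.43
((u → v) → u) → u = min(1, 1 − 0.43 + 0.34) = min(1, 0.91) = 0.91
(The value 0.91 < 1 shows this instance is not satisfied; not a Ł∞-tautology in general.)

0.91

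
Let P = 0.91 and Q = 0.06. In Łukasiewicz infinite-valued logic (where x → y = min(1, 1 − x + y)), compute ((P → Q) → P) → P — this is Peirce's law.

0.91

P → Q = min(1, 1 − 0.91 + 0.06) = min(1, 0.15) = 0.15
(P → Q) → P = min(1, 1 − 0.15 + 0.91) = min(1, 1.76) = 1.00
((P → Q) → P) → P = min(1, 1 − 1.00 + 0.91) = min(1, 0.91) = 0.91
(The value 0.91 < 1 shows this instance is not satisfied; not a Ł∞-tautology in general.)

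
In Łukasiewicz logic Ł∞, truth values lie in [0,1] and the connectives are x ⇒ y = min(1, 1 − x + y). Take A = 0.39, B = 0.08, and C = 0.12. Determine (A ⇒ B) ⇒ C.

A ⇒ B = min(1, 1 − 0.39 + 0.08) = min(1, 0.69) = 0.69
(A ⇒ B) ⇒ C = min(1, 1 − 0.69 + 0.12) = min(1, 0.43) = 0.43

0.43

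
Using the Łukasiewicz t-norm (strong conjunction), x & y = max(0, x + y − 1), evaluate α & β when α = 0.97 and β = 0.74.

α & β = max(0, 0.97 + 0.74 − 1) = max(0, 0.71) = 0.71
For comparison, the Gödel (minimum) t-norm min(x, y) would give 0.74.

0.71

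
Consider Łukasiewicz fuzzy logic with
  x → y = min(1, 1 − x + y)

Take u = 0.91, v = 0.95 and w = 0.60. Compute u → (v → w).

v → w = min(1, 1 − 0.95 + 0.60) = min(1, 0.65) = 0.65
u → (v → w) = min(1, 1 − 0.91 + 0.65) = min(1, 0.74) = 0.74

0.74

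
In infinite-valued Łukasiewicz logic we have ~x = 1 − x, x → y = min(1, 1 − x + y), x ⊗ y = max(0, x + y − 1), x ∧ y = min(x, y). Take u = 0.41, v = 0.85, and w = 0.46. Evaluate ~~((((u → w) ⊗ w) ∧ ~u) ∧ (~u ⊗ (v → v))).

u → w = min(1, 1 − 0.41 + 0.46) = min(1, 1.05) = 1.00
(u → w) ⊗ w = max(0, 1.00 + 0.46 − 1) = max(0, 0.46) = 0.46
~u = 1 − 0.41 = 0.59
((u → w) ⊗ w) ∧ ~u = min(0.46, 0.59) = 0.46
v → v = min(1, 1 − 0.85 + 0.85) = min(1, 1.00) = 1.00
~u ⊗ (v → v) = max(0, 0.59 + 1.00 − 1) = max(0, 0.59) = 0.59
(((u → w) ⊗ w) ∧ ~u) ∧ (~u ⊗ (v → v)) = min(0.46, 0.59) = 0.46
~((((u → w) ⊗ w) ∧ ~u) ∧ (~u ⊗ (v → v))) = 1 − 0.46 = 0.54
~~((((u → w) ⊗ w) ∧ ~u) ∧ (~u ⊗ (v → v))) = 1 − 0.54 = 0.46

0.46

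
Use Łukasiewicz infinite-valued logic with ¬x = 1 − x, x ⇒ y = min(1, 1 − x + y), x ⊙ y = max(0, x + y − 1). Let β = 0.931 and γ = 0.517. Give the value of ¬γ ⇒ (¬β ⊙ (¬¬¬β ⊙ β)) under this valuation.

¬γ = 1 − 0.517 = 0.483
¬β = 1 − 0.931 = 0.069
¬¬β = 1 − 0.069 = 0.931
¬¬¬β = 1 − 0.931 = 0.069
¬¬¬β ⊙ β = max(0, 0.069 + 0.931 − 1) = max(0, 0.000) = 0.000
¬β ⊙ (¬¬¬β ⊙ β) = max(0, 0.069 + 0.000 − 1) = max(0, -0.931) = 0.000
¬γ ⇒ (¬β ⊙ (¬¬¬β ⊙ β)) = min(1, 1 − 0.483 + 0.000) = min(1, 0.517) = 0.517

0.517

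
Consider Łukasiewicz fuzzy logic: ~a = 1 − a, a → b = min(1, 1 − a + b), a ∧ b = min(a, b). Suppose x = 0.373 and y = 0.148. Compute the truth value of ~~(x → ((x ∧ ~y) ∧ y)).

0.775

~y = 1 − 0.148 = 0.852
x ∧ ~y = min(0.373, 0.852) = 0.373
(x ∧ ~y) ∧ y = min(0.373, 0.148) = 0.148
x → ((x ∧ ~y) ∧ y) = min(1, 1 − 0.373 + 0.148) = min(1, 0.775) = 0.775
~(x → ((x ∧ ~y) ∧ y)) = 1 − 0.775 = 0.225
~~(x → ((x ∧ ~y) ∧ y)) = 1 − 0.225 = 0.775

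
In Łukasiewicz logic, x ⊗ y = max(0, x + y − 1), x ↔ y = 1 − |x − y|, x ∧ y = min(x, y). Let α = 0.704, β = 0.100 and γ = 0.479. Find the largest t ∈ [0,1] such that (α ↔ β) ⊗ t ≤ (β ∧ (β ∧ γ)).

α ↔ β = 1 − |0.704 − 0.100| = 1 − 0.604 = 0.396
So the left factor is α ↔ β = 0.396.
β ∧ γ = min(0.100, 0.479) = 0.100
β ∧ (β ∧ γ) = min(0.100, 0.100) = 0.100
So the right-hand bound is β ∧ (β ∧ γ) = 0.100.
The residuum of the Łukasiewicz t-norm gives the supremum: min(1, 1 − 0.396 + 0.100).
1 − 0.396 + 0.100 = 0.704, so t = min(1, 0.704) = 0.704.
Check: 0.396 ⊗ 0.704 = max(0, 0.100) = 0.100 ≤ 0.100.

0.704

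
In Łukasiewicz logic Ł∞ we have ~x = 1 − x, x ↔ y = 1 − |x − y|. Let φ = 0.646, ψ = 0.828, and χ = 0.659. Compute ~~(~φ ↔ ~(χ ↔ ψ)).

~φ = 1 − 0.646 = 0.354
χ ↔ ψ = 1 − |0.659 − 0.828| = 1 − 0.169 = 0.831
~(χ ↔ ψ) = 1 − 0.831 = 0.169
~φ ↔ ~(χ ↔ ψ) = 1 − |0.354 − 0.169| = 1 − 0.185 = 0.815
~(~φ ↔ ~(χ ↔ ψ)) = 1 − 0.815 = 0.185
~~(~φ ↔ ~(χ ↔ ψ)) = 1 − 0.185 = 0.815

0.815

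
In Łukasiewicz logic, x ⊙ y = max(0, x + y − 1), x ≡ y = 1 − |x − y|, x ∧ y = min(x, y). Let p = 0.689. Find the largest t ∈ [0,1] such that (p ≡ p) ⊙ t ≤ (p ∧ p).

p ≡ p = 1 − |0.689 − 0.689| = 1 − 0.000 = 1.000
So the left factor is p ≡ p = 1.000.
p ∧ p = min(0.689, 0.689) = 0.689
So the right-hand bound is p ∧ p = 0.689.
The residuum of the Łukasiewicz t-norm gives the supremum: min(1, 1 − 1.000 + 0.689).
1 − 1.000 + 0.689 = 0.689, so t = min(1, 0.689) = 0.689.
Check: 1.000 ⊙ 0.689 = max(0, 0.689) = 0.689 ≤ 0.689.

0.689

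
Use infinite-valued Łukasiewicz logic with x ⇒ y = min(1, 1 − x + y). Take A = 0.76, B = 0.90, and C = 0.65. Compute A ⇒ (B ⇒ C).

B ⇒ C = min(1, 1 − 0.90 + 0.65) = min(1, 0.75) = 0.75
A ⇒ (B ⇒ C) = min(1, 1 − 0.76 + 0.75) = min(1, 0.99) = 0.99

0.99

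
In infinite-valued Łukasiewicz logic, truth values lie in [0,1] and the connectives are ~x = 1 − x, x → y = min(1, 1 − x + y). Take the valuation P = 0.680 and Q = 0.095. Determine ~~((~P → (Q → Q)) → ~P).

~P = 1 − 0.680 = 0.320
Q → Q = min(1, 1 − 0.095 + 0.095) = min(1, 1.000) = 1.000
~P → (Q → Q) = min(1, 1 − 0.320 + 1.000) = min(1, 1.680) = 1.000
(~P → (Q → Q)) → ~P = min(1, 1 − 1.000 + 0.320) = min(1, 0.320) = 0.320
~((~P → (Q → Q)) → ~P) = 1 − 0.320 = 0.680
~~((~P → (Q → Q)) → ~P) = 1 − 0.680 = 0.320

0.320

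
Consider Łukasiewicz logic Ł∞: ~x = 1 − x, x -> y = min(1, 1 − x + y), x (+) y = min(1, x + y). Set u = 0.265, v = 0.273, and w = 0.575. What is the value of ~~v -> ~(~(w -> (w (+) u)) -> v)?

0.727

~v = 1 − 0.273 = 0.727
~~v = 1 − 0.727 = 0.273
w (+) u = min(1, 0.575 + 0.265) = min(1, 0.840) = 0.840
w -> (w (+) u) = min(1, 1 − 0.575 + 0.840) = min(1, 1.265) = 1.000
~(w -> (w (+) u)) = 1 − 1.000 = 0.000
~(w -> (w (+) u)) -> v = min(1, 1 − 0.000 + 0.273) = min(1, 1.273) = 1.000
~(~(w -> (w (+) u)) -> v) = 1 − 1.000 = 0.000
~~v -> ~(~(w -> (w (+) u)) -> v) = min(1, 1 − 0.273 + 0.000) = min(1, 0.727) = 0.727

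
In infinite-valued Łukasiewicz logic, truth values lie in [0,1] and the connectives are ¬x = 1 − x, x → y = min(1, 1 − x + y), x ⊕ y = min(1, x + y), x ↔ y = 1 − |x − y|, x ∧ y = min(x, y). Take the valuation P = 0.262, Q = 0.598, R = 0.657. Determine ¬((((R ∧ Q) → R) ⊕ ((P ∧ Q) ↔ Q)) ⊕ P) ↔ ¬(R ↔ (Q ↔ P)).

0.993

R ∧ Q = min(0.657, 0.598) = 0.598
(R ∧ Q) → R = min(1, 1 − 0.598 + 0.657) = min(1, 1.059) = 1.000
P ∧ Q = min(0.262, 0.598) = 0.262
(P ∧ Q) ↔ Q = 1 − |0.262 − 0.598| = 1 − 0.336 = 0.664
((R ∧ Q) → R) ⊕ ((P ∧ Q) ↔ Q) = min(1, 1.000 + 0.664) = min(1, 1.664) = 1.000
(((R ∧ Q) → R) ⊕ ((P ∧ Q) ↔ Q)) ⊕ P = min(1, 1.000 + 0.262) = min(1, 1.262) = 1.000
¬((((R ∧ Q) → R) ⊕ ((P ∧ Q) ↔ Q)) ⊕ P) = 1 − 1.000 = 0.000
Q ↔ P = 1 − |0.598 − 0.262| = 1 − 0.336 = 0.664
R ↔ (Q ↔ P) = 1 − |0.657 − 0.664| = 1 − 0.007 = 0.993
¬(R ↔ (Q ↔ P)) = 1 − 0.993 = 0.007
¬((((R ∧ Q) → R) ⊕ ((P ∧ Q) ↔ Q)) ⊕ P) ↔ ¬(R ↔ (Q ↔ P)) = 1 − |0.000 − 0.007| = 1 − 0.007 = 0.993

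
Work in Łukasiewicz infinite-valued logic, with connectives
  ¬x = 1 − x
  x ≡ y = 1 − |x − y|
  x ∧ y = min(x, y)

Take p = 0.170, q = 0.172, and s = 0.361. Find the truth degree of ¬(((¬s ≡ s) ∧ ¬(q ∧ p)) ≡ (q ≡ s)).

¬s = 1 − 0.361 = 0.639
¬s ≡ s = 1 − |0.639 − 0.361| = 1 − 0.278 = 0.722
q ∧ p = min(0.172, 0.170) = 0.170
¬(q ∧ p) = 1 − 0.170 = 0.830
(¬s ≡ s) ∧ ¬(q ∧ p) = min(0.722, 0.830) = 0.722
q ≡ s = 1 − |0.172 − 0.361| = 1 − 0.189 = 0.811
((¬s ≡ s) ∧ ¬(q ∧ p)) ≡ (q ≡ s) = 1 − |0.722 − 0.811| = 1 − 0.089 = 0.911
¬(((¬s ≡ s) ∧ ¬(q ∧ p)) ≡ (q ≡ s)) = 1 − 0.911 = 0.089

0.089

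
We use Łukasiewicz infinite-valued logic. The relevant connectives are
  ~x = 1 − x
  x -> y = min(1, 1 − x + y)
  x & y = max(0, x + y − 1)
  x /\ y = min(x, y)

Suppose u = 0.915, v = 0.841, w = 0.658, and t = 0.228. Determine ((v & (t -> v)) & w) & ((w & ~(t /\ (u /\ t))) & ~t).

t -> v = min(1, 1 − 0.228 + 0.841) = min(1, 1.613) = 1.000
v & (t -> v) = max(0, 0.841 + 1.000 − 1) = max(0, 0.841) = 0.841
(v & (t -> v)) & w = max(0, 0.841 + 0.658 − 1) = max(0, 0.499) = 0.499
u /\ t = min(0.915, 0.228) = 0.228
t /\ (u /\ t) = min(0.228, 0.228) = 0.228
~(t /\ (u /\ t)) = 1 − 0.228 = 0.772
w & ~(t /\ (u /\ t)) = max(0, 0.658 + 0.772 − 1) = max(0, 0.430) = 0.430
~t = 1 − 0.228 = 0.772
(w & ~(t /\ (u /\ t))) & ~t = max(0, 0.430 + 0.772 − 1) = max(0, 0.202) = 0.202
((v & (t -> v)) & w) & ((w & ~(t /\ (u /\ t))) & ~t) = max(0, 0.499 + 0.202 − 1) = max(0, -0.299) = 0.000

0.000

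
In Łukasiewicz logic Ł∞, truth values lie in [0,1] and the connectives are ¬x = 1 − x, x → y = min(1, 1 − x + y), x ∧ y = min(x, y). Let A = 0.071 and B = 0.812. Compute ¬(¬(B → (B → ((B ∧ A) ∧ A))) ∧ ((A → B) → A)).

B ∧ A = min(0.812, 0.071) = 0.071
(B ∧ A) ∧ A = min(0.071, 0.071) = 0.071
B → ((B ∧ A) ∧ A) = min(1, 1 − 0.812 + 0.071) = min(1, 0.259) = 0.259
B → (B → ((B ∧ A) ∧ A)) = min(1, 1 − 0.812 + 0.259) = min(1, 0.447) = 0.447
¬(B → (B → ((B ∧ A) ∧ A))) = 1 − 0.447 = 0.553
A → B = min(1, 1 − 0.071 + 0.812) = min(1, 1.741) = 1.000
(A → B) → A = min(1, 1 − 1.000 + 0.071) = min(1, 0.071) = 0.071
¬(B → (B → ((B ∧ A) ∧ A))) ∧ ((A → B) → A) = min(0.553, 0.071) = 0.071
¬(¬(B → (B → ((B ∧ A) ∧ A))) ∧ ((A → B) → A)) = 1 − 0.071 = 0.929

0.929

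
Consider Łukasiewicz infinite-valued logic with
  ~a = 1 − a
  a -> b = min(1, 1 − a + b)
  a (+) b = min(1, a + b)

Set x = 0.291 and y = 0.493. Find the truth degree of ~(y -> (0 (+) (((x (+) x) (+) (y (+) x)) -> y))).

x (+) x = min(1, 0.291 + 0.291) = min(1, 0.582) = 0.582
y (+) x = min(1, 0.493 + 0.291) = min(1, 0.784) = 0.784
(x (+) x) (+) (y (+) x) = min(1, 0.582 + 0.784) = min(1, 1.366) = 1.000
((x (+) x) (+) (y (+) x)) -> y = min(1, 1 − 1.000 + 0.493) = min(1, 0.493) = 0.493
0 (+) (((x (+) x) (+) (y (+) x)) -> y) = min(1, 0.000 + 0.493) = min(1, 0.493) = 0.493
y -> (0 (+) (((x (+) x) (+) (y (+) x)) -> y)) = min(1, 1 − 0.493 + 0.493) = min(1, 1.000) = 1.000
~(y -> (0 (+) (((x (+) x) (+) (y (+) x)) -> y))) = 1 − 1.000 = 0.000

0.000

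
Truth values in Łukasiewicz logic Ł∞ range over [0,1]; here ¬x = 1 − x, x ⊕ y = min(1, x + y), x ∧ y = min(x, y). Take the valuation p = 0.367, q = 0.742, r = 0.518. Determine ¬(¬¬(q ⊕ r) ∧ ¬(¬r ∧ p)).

q ⊕ r = min(1, 0.742 + 0.518) = min(1, 1.260) = 1.000
¬(q ⊕ r) = 1 − 1.000 = 0.000
¬¬(q ⊕ r) = 1 − 0.000 = 1.000
¬r = 1 − 0.518 = 0.482
¬r ∧ p = min(0.482, 0.367) = 0.367
¬(¬r ∧ p) = 1 − 0.367 = 0.633
¬¬(q ⊕ r) ∧ ¬(¬r ∧ p) = min(1.000, 0.633) = 0.633
¬(¬¬(q ⊕ r) ∧ ¬(¬r ∧ p)) = 1 − 0.633 = 0.367

0.367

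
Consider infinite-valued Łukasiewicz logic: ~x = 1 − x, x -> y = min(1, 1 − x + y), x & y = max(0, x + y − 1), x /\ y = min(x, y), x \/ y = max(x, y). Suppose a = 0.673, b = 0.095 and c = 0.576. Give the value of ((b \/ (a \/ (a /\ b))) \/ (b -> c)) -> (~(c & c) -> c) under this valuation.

a /\ b = min(0.673, 0.095) = 0.095
a \/ (a /\ b) = max(0.673, 0.095) = 0.673
b \/ (a \/ (a /\ b)) = max(0.095, 0.673) = 0.673
b -> c = min(1, 1 − 0.095 + 0.576) = min(1, 1.481) = 1.000
(b \/ (a \/ (a /\ b))) \/ (b -> c) = max(0.673, 1.000) = 1.000
c & c = max(0, 0.576 + 0.576 − 1) = max(0, 0.152) = 0.152
~(c & c) = 1 − 0.152 = 0.848
~(c & c) -> c = min(1, 1 − 0.848 + 0.576) = min(1, 0.728) = 0.728
((b \/ (a \/ (a /\ b))) \/ (b -> c)) -> (~(c & c) -> c) = min(1, 1 − 1.000 + 0.728) = min(1, 0.728) = 0.728

0.728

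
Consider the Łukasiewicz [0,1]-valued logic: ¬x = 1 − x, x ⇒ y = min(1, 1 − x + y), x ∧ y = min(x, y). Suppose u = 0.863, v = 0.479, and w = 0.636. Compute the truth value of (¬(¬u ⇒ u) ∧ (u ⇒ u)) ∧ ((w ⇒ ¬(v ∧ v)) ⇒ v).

0.000

¬u = 1 − 0.863 = 0.137
¬u ⇒ u = min(1, 1 − 0.137 + 0.863) = min(1, 1.726) = 1.000
¬(¬u ⇒ u) = 1 − 1.000 = 0.000
u ⇒ u = min(1, 1 − 0.863 + 0.863) = min(1, 1.000) = 1.000
¬(¬u ⇒ u) ∧ (u ⇒ u) = min(0.000, 1.000) = 0.000
v ∧ v = min(0.479, 0.479) = 0.479
¬(v ∧ v) = 1 − 0.479 = 0.521
w ⇒ ¬(v ∧ v) = min(1, 1 − 0.636 + 0.521) = min(1, 0.885) = 0.885
(w ⇒ ¬(v ∧ v)) ⇒ v = min(1, 1 − 0.885 + 0.479) = min(1, 0.594) = 0.594
(¬(¬u ⇒ u) ∧ (u ⇒ u)) ∧ ((w ⇒ ¬(v ∧ v)) ⇒ v) = min(0.000, 0.594) = 0.000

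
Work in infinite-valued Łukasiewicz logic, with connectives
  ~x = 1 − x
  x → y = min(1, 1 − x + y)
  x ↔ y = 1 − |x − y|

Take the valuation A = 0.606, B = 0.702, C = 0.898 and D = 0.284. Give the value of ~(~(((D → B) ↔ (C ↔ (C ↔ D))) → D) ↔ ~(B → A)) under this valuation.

D → B = min(1, 1 − 0.284 + 0.702) = min(1, 1.418) = 1.000
C ↔ D = 1 − |0.898 − 0.284| = 1 − 0.614 = 0.386
C ↔ (C ↔ D) = 1 − |0.898 − 0.386| = 1 − 0.512 = 0.488
(D → B) ↔ (C ↔ (C ↔ D)) = 1 − |1.000 − 0.488| = 1 − 0.512 = 0.488
((D → B) ↔ (C ↔ (C ↔ D))) → D = min(1, 1 − 0.488 + 0.284) = min(1, 0.796) = 0.796
~(((D → B) ↔ (C ↔ (C ↔ D))) → D) = 1 − 0.796 = 0.204
B → A = min(1, 1 − 0.702 + 0.606) = min(1, 0.904) = 0.904
~(B → A) = 1 − 0.904 = 0.096
~(((D → B) ↔ (C ↔ (C ↔ D))) → D) ↔ ~(B → A) = 1 − |0.204 − 0.096| = 1 − 0.108 = 0.892
~(~(((D → B) ↔ (C ↔ (C ↔ D))) → D) ↔ ~(B → A)) = 1 − 0.892 = 0.108

0.108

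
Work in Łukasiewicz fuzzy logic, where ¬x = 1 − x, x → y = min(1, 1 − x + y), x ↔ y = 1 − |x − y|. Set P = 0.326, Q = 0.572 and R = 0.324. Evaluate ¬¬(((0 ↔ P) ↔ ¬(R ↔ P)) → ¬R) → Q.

0 ↔ P = 1 − |0.000 − 0.326| = 1 − 0.326 = 0.674
R ↔ P = 1 − |0.324 − 0.326| = 1 − 0.002 = 0.998
¬(R ↔ P) = 1 − 0.998 = 0.002
(0 ↔ P) ↔ ¬(R ↔ P) = 1 − |0.674 − 0.002| = 1 − 0.672 = 0.328
¬R = 1 − 0.324 = 0.676
((0 ↔ P) ↔ ¬(R ↔ P)) → ¬R = min(1, 1 − 0.328 + 0.676) = min(1, 1.348) = 1.000
¬(((0 ↔ P) ↔ ¬(R ↔ P)) → ¬R) = 1 − 1.000 = 0.000
¬¬(((0 ↔ P) ↔ ¬(R ↔ P)) → ¬R) = 1 − 0.000 = 1.000
¬¬(((0 ↔ P) ↔ ¬(R ↔ P)) → ¬R) → Q = min(1, 1 − 1.000 + 0.572) = min(1, 0.572) = 0.572

0.572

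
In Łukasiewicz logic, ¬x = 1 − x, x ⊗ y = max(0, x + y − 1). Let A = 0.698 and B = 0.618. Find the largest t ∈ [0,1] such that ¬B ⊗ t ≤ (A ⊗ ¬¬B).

0.934

¬B = 1 − 0.618 = 0.382
So the left factor is ¬B = 0.382.
¬¬B = 1 − 0.382 = 0.618
A ⊗ ¬¬B = max(0, 0.698 + 0.618 − 1) = max(0, 0.316) = 0.316
So the right-hand bound is A ⊗ ¬¬B = 0.316.
The residuum of the Łukasiewicz t-norm gives the supremum: min(1, 1 − 0.382 + 0.316).
1 − 0.382 + 0.316 = 0.934, so t = min(1, 0.934) = 0.934.
Check: 0.382 ⊗ 0.934 = max(0, 0.316) = 0.316 ≤ 0.316.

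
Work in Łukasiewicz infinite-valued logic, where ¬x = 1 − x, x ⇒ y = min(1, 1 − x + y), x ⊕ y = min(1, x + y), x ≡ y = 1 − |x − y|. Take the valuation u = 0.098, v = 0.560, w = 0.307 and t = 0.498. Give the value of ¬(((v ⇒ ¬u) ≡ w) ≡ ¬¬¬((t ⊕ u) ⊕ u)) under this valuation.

0.001

¬u = 1 − 0.098 = 0.902
v ⇒ ¬u = min(1, 1 − 0.560 + 0.902) = min(1, 1.342) = 1.000
(v ⇒ ¬u) ≡ w = 1 − |1.000 − 0.307| = 1 − 0.693 = 0.307
t ⊕ u = min(1, 0.498 + 0.098) = min(1, 0.596) = 0.596
(t ⊕ u) ⊕ u = min(1, 0.596 + 0.098) = min(1, 0.694) = 0.694
¬((t ⊕ u) ⊕ u) = 1 − 0.694 = 0.306
¬¬((t ⊕ u) ⊕ u) = 1 − 0.306 = 0.694
¬¬¬((t ⊕ u) ⊕ u) = 1 − 0.694 = 0.306
((v ⇒ ¬u) ≡ w) ≡ ¬¬¬((t ⊕ u) ⊕ u) = 1 − |0.307 − 0.306| = 1 − 0.001 = 0.999
¬(((v ⇒ ¬u) ≡ w) ≡ ¬¬¬((t ⊕ u) ⊕ u)) = 1 − 0.999 = 0.001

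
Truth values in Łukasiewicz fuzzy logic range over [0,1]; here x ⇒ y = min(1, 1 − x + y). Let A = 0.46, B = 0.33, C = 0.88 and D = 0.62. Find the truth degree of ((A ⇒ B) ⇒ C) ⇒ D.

0.62

A ⇒ B = min(1, 1 − 0.46 + 0.33) = min(1, 0.87) = 0.87
(A ⇒ B) ⇒ C = min(1, 1 − 0.87 + 0.88) = min(1, 1.01) = 1.00
((A ⇒ B) ⇒ C) ⇒ D = min(1, 1 − 1.00 + 0.62) = min(1, 0.62) = 0.62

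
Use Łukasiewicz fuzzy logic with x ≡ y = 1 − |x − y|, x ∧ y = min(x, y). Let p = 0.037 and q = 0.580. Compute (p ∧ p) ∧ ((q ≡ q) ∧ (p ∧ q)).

p ∧ p = min(0.037, 0.037) = 0.037
q ≡ q = 1 − |0.580 − 0.580| = 1 − 0.000 = 1.000
p ∧ q = min(0.037, 0.580) = 0.037
(q ≡ q) ∧ (p ∧ q) = min(1.000, 0.037) = 0.037
(p ∧ p) ∧ ((q ≡ q) ∧ (p ∧ q)) = min(0.037, 0.037) = 0.037

0.037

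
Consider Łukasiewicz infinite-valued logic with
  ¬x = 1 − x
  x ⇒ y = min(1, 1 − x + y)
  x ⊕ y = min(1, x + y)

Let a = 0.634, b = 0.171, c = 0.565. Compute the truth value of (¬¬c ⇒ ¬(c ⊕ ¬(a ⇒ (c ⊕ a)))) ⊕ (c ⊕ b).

¬c = 1 − 0.565 = 0.435
¬¬c = 1 − 0.435 = 0.565
c ⊕ a = min(1, 0.565 + 0.634) = min(1, 1.199) = 1.000
a ⇒ (c ⊕ a) = min(1, 1 − 0.634 + 1.000) = min(1, 1.366) = 1.000
¬(a ⇒ (c ⊕ a)) = 1 − 1.000 = 0.000
c ⊕ ¬(a ⇒ (c ⊕ a)) = min(1, 0.565 + 0.000) = min(1, 0.565) = 0.565
¬(c ⊕ ¬(a ⇒ (c ⊕ a))) = 1 − 0.565 = 0.435
¬¬c ⇒ ¬(c ⊕ ¬(a ⇒ (c ⊕ a))) = min(1, 1 − 0.565 + 0.435) = min(1, 0.870) = 0.870
c ⊕ b = min(1, 0.565 + 0.171) = min(1, 0.736) = 0.736
(¬¬c ⇒ ¬(c ⊕ ¬(a ⇒ (c ⊕ a)))) ⊕ (c ⊕ b) = min(1, 0.870 + 0.736) = min(1, 1.606) = 1.000

1.000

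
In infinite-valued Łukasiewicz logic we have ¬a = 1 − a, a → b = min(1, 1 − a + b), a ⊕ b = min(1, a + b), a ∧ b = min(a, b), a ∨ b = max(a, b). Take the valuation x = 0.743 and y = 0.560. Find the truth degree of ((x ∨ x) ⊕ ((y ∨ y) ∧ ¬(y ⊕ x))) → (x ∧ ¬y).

0.697

x ∨ x = max(0.743, 0.743) = 0.743
y ∨ y = max(0.560, 0.560) = 0.560
y ⊕ x = min(1, 0.560 + 0.743) = min(1, 1.303) = 1.000
¬(y ⊕ x) = 1 − 1.000 = 0.000
(y ∨ y) ∧ ¬(y ⊕ x) = min(0.560, 0.000) = 0.000
(x ∨ x) ⊕ ((y ∨ y) ∧ ¬(y ⊕ x)) = min(1, 0.743 + 0.000) = min(1, 0.743) = 0.743
¬y = 1 − 0.560 = 0.440
x ∧ ¬y = min(0.743, 0.440) = 0.440
((x ∨ x) ⊕ ((y ∨ y) ∧ ¬(y ⊕ x))) → (x ∧ ¬y) = min(1, 1 − 0.743 + 0.440) = min(1, 0.697) = 0.697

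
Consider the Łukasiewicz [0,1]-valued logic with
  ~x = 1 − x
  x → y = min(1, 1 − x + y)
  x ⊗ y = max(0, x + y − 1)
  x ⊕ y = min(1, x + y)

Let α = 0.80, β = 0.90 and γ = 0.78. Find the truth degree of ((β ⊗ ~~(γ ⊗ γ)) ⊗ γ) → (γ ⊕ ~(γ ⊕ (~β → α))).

1.00

γ ⊗ γ = max(0, 0.78 + 0.78 − 1) = max(0, 0.56) = 0.56
~(γ ⊗ γ) = 1 − 0.56 = 0.44
~~(γ ⊗ γ) = 1 − 0.44 = 0.56
β ⊗ ~~(γ ⊗ γ) = max(0, 0.90 + 0.56 − 1) = max(0, 0.46) = 0.46
(β ⊗ ~~(γ ⊗ γ)) ⊗ γ = max(0, 0.46 + 0.78 − 1) = max(0, 0.24) = 0.24
~β = 1 − 0.90 = 0.10
~β → α = min(1, 1 − 0.10 + 0.80) = min(1, 1.70) = 1.00
γ ⊕ (~β → α) = min(1, 0.78 + 1.00) = min(1, 1.78) = 1.00
~(γ ⊕ (~β → α)) = 1 − 1.00 = 0.00
γ ⊕ ~(γ ⊕ (~β → α)) = min(1, 0.78 + 0.00) = min(1, 0.78) = 0.78
((β ⊗ ~~(γ ⊗ γ)) ⊗ γ) → (γ ⊕ ~(γ ⊕ (~β → α))) = min(1, 1 − 0.24 + 0.78) = min(1, 1.54) = 1.00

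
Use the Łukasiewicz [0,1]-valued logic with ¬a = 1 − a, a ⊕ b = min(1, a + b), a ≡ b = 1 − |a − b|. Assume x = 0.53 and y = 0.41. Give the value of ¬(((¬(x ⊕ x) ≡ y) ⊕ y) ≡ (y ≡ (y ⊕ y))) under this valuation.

0.41

x ⊕ x = min(1, 0.53 + 0.53) = min(1, 1.06) = 1.00
¬(x ⊕ x) = 1 − 1.00 = 0.00
¬(x ⊕ x) ≡ y = 1 − |0.00 − 0.41| = 1 − 0.41 = 0.59
(¬(x ⊕ x) ≡ y) ⊕ y = min(1, 0.59 + 0.41) = min(1, 1.00) = 1.00
y ⊕ y = min(1, 0.41 + 0.41) = min(1, 0.82) = 0.82
y ≡ (y ⊕ y) = 1 − |0.41 − 0.82| = 1 − 0.41 = 0.59
((¬(x ⊕ x) ≡ y) ⊕ y) ≡ (y ≡ (y ⊕ y)) = 1 − |1.00 − 0.59| = 1 − 0.41 = 0.59
¬(((¬(x ⊕ x) ≡ y) ⊕ y) ≡ (y ≡ (y ⊕ y))) = 1 − 0.59 = 0.41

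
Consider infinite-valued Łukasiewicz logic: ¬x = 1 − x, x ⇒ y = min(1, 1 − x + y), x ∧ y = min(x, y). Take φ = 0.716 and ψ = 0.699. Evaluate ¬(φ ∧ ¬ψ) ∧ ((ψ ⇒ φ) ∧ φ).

¬ψ = 1 − 0.699 = 0.301
φ ∧ ¬ψ = min(0.716, 0.301) = 0.301
¬(φ ∧ ¬ψ) = 1 − 0.301 = 0.699
ψ ⇒ φ = min(1, 1 − 0.699 + 0.716) = min(1, 1.017) = 1.000
(ψ ⇒ φ) ∧ φ = min(1.000, 0.716) = 0.716
¬(φ ∧ ¬ψ) ∧ ((ψ ⇒ φ) ∧ φ) = min(0.699, 0.716) = 0.699

0.699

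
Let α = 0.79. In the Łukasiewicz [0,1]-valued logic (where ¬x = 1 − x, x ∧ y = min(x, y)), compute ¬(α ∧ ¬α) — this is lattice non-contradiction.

¬α = 1 − 0.79 = 0.21
α ∧ ¬α = min(0.79, 0.21) = 0.21
¬(α ∧ ¬α) = 1 − 0.21 = 0.79
(The value 0.79 < 1 shows this instance is not satisfied; not a Ł∞-tautology — its value is 1 − min(a, 1−a).)

0.79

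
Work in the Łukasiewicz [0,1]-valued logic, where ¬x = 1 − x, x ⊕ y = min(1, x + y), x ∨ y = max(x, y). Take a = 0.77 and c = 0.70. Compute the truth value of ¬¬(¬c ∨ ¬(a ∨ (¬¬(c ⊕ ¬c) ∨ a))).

¬c = 1 − 0.70 = 0.30
c ⊕ ¬c = min(1, 0.70 + 0.30) = min(1, 1.00) = 1.00
¬(c ⊕ ¬c) = 1 − 1.00 = 0.00
¬¬(c ⊕ ¬c) = 1 − 0.00 = 1.00
¬¬(c ⊕ ¬c) ∨ a = max(1.00, 0.77) = 1.00
a ∨ (¬¬(c ⊕ ¬c) ∨ a) = max(0.77, 1.00) = 1.00
¬(a ∨ (¬¬(c ⊕ ¬c) ∨ a)) = 1 − 1.00 = 0.00
¬c ∨ ¬(a ∨ (¬¬(c ⊕ ¬c) ∨ a)) = max(0.30, 0.00) = 0.30
¬(¬c ∨ ¬(a ∨ (¬¬(c ⊕ ¬c) ∨ a))) = 1 − 0.30 = 0.70
¬¬(¬c ∨ ¬(a ∨ (¬¬(c ⊕ ¬c) ∨ a))) = 1 − 0.70 = 0.30

0.30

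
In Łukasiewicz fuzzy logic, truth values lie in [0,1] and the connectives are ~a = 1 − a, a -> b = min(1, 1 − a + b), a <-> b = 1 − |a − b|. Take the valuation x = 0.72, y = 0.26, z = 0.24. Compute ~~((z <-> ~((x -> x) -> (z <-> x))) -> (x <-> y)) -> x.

0.94

x -> x = min(1, 1 − 0.72 + 0.72) = min(1, 1.00) = 1.00
z <-> x = 1 − |0.24 − 0.72| = 1 − 0.48 = 0.52
(x -> x) -> (z <-> x) = min(1, 1 − 1.00 + 0.52) = min(1, 0.52) = 0.52
~((x -> x) -> (z <-> x)) = 1 − 0.52 = 0.48
z <-> ~((x -> x) -> (z <-> x)) = 1 − |0.24 − 0.48| = 1 − 0.24 = 0.76
x <-> y = 1 − |0.72 − 0.26| = 1 − 0.46 = 0.54
(z <-> ~((x -> x) -> (z <-> x))) -> (x <-> y) = min(1, 1 − 0.76 + 0.54) = min(1, 0.78) = 0.78
~((z <-> ~((x -> x) -> (z <-> x))) -> (x <-> y)) = 1 − 0.78 = 0.22
~~((z <-> ~((x -> x) -> (z <-> x))) -> (x <-> y)) = 1 − 0.22 = 0.78
~~((z <-> ~((x -> x) -> (z <-> x))) -> (x <-> y)) -> x = min(1, 1 − 0.78 + 0.72) = min(1, 0.94) = 0.94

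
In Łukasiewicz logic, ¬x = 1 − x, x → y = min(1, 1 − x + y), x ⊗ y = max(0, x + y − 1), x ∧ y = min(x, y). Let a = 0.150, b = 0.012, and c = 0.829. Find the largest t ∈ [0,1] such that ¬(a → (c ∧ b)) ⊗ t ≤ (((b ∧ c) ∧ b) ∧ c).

c ∧ b = min(0.829, 0.012) = 0.012
a → (c ∧ b) = min(1, 1 − 0.150 + 0.012) = min(1, 0.862) = 0.862
¬(a → (c ∧ b)) = 1 − 0.862 = 0.138
So the left factor is ¬(a → (c ∧ b)) = 0.138.
b ∧ c = min(0.012, 0.829) = 0.012
(b ∧ c) ∧ b = min(0.012, 0.012) = 0.012
((b ∧ c) ∧ b) ∧ c = min(0.012, 0.829) = 0.012
So the right-hand bound is ((b ∧ c) ∧ b) ∧ c = 0.012.
The residuum of the Łukasiewicz t-norm gives the supremum: min(1, 1 − 0.138 + 0.012).
1 − 0.138 + 0.012 = 0.874, so t = min(1, 0.874) = 0.874.
Check: 0.138 ⊗ 0.874 = max(0, 0.012) = 0.012 ≤ 0.012.

0.874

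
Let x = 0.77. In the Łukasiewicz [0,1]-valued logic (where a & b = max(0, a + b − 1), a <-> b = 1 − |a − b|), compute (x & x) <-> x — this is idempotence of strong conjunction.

x & x = max(0, 0.77 + 0.77 − 1) = max(0, 0.54) = 0.54
(x & x) <-> x = 1 − |0.54 − 0.77| = 1 − 0.23 = 0.77
(The value 0.77 < 1 shows this instance is not satisfied; fails in Ł∞ since a ⊗ a = max(0, 2a−1) ≠ a in general.)

0.77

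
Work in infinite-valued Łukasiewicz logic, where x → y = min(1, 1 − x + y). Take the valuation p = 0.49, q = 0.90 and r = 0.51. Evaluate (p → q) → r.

p → q = min(1, 1 − 0.49 + 0.90) = min(1, 1.41) = 1.00
(p → q) → r = min(1, 1 − 1.00 + 0.51) = min(1, 0.51) = 0.51

0.51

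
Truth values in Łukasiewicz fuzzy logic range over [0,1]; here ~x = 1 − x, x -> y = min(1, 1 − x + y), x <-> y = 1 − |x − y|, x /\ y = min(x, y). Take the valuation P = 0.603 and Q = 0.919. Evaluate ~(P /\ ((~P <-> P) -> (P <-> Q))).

~P = 1 − 0.603 = 0.397
~P <-> P = 1 − |0.397 − 0.603| = 1 − 0.206 = 0.794
P <-> Q = 1 − |0.603 − 0.919| = 1 − 0.316 = 0.684
(~P <-> P) -> (P <-> Q) = min(1, 1 − 0.794 + 0.684) = min(1, 0.890) = 0.890
P /\ ((~P <-> P) -> (P <-> Q)) = min(0.603, 0.890) = 0.603
~(P /\ ((~P <-> P) -> (P <-> Q))) = 1 − 0.603 = 0.397

0.397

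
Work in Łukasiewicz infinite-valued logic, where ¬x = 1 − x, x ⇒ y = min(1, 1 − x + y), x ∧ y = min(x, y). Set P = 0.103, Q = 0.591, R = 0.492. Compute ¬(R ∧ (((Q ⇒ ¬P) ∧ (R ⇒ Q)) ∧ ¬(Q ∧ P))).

¬P = 1 − 0.103 = 0.897
Q ⇒ ¬P = min(1, 1 − 0.591 + 0.897) = min(1, 1.306) = 1.000
R ⇒ Q = min(1, 1 − 0.492 + 0.591) = min(1, 1.099) = 1.000
(Q ⇒ ¬P) ∧ (R ⇒ Q) = min(1.000, 1.000) = 1.000
Q ∧ P = min(0.591, 0.103) = 0.103
¬(Q ∧ P) = 1 − 0.103 = 0.897
((Q ⇒ ¬P) ∧ (R ⇒ Q)) ∧ ¬(Q ∧ P) = min(1.000, 0.897) = 0.897
R ∧ (((Q ⇒ ¬P) ∧ (R ⇒ Q)) ∧ ¬(Q ∧ P)) = min(0.492, 0.897) = 0.492
¬(R ∧ (((Q ⇒ ¬P) ∧ (R ⇒ Q)) ∧ ¬(Q ∧ P))) = 1 − 0.492 = 0.508

0.508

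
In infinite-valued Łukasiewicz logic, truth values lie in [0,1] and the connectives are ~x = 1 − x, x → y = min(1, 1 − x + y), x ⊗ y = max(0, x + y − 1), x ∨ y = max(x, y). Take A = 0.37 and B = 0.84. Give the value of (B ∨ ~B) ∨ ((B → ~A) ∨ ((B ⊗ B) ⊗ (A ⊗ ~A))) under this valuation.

~B = 1 − 0.84 = 0.16
B ∨ ~B = max(0.84, 0.16) = 0.84
~A = 1 − 0.37 = 0.63
B → ~A = min(1, 1 − 0.84 + 0.63) = min(1, 0.79) = 0.79
B ⊗ B = max(0, 0.84 + 0.84 − 1) = max(0, 0.68) = 0.68
A ⊗ ~A = max(0, 0.37 + 0.63 − 1) = max(0, 0.00) = 0.00
(B ⊗ B) ⊗ (A ⊗ ~A) = max(0, 0.68 + 0.00 − 1) = max(0, -0.32) = 0.00
(B → ~A) ∨ ((B ⊗ B) ⊗ (A ⊗ ~A)) = max(0.79, 0.00) = 0.79
(B ∨ ~B) ∨ ((B → ~A) ∨ ((B ⊗ B) ⊗ (A ⊗ ~A))) = max(0.84, 0.79) = 0.84

0.84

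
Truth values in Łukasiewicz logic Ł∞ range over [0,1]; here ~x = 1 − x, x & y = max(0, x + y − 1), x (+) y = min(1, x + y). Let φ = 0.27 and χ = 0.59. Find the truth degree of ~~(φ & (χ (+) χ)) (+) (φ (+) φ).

χ (+) χ = min(1, 0.59 + 0.59) = min(1, 1.18) = 1.00
φ & (χ (+) χ) = max(0, 0.27 + 1.00 − 1) = max(0, 0.27) = 0.27
~(φ & (χ (+) χ)) = 1 − 0.27 = 0.73
~~(φ & (χ (+) χ)) = 1 − 0.73 = 0.27
φ (+) φ = min(1, 0.27 + 0.27) = min(1, 0.54) = 0.54
~~(φ & (χ (+) χ)) (+) (φ (+) φ) = min(1, 0.27 + 0.54) = min(1, 0.81) = 0.81

0.81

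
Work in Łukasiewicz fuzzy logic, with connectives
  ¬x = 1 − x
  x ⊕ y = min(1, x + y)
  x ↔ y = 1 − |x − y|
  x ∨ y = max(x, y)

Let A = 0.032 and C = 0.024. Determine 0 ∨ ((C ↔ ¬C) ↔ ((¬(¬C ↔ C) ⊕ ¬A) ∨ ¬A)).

0.048

¬C = 1 − 0.024 = 0.976
C ↔ ¬C = 1 − |0.024 − 0.976| = 1 − 0.952 = 0.048
¬C ↔ C = 1 − |0.976 − 0.024| = 1 − 0.952 = 0.048
¬(¬C ↔ C) = 1 − 0.048 = 0.952
¬A = 1 − 0.032 = 0.968
¬(¬C ↔ C) ⊕ ¬A = min(1, 0.952 + 0.968) = min(1, 1.920) = 1.000
(¬(¬C ↔ C) ⊕ ¬A) ∨ ¬A = max(1.000, 0.968) = 1.000
(C ↔ ¬C) ↔ ((¬(¬C ↔ C) ⊕ ¬A) ∨ ¬A) = 1 − |0.048 − 1.000| = 1 − 0.952 = 0.048
0 ∨ ((C ↔ ¬C) ↔ ((¬(¬C ↔ C) ⊕ ¬A) ∨ ¬A)) = max(0.000, 0.048) = 0.048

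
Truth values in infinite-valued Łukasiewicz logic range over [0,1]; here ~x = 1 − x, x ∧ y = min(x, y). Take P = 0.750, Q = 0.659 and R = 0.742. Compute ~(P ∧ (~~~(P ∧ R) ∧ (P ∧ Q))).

P ∧ R = min(0.750, 0.742) = 0.742
~(P ∧ R) = 1 − 0.742 = 0.258
~~(P ∧ R) = 1 − 0.258 = 0.742
~~~(P ∧ R) = 1 − 0.742 = 0.258
P ∧ Q = min(0.750, 0.659) = 0.659
~~~(P ∧ R) ∧ (P ∧ Q) = min(0.258, 0.659) = 0.258
P ∧ (~~~(P ∧ R) ∧ (P ∧ Q)) = min(0.750, 0.258) = 0.258
~(P ∧ (~~~(P ∧ R) ∧ (P ∧ Q))) = 1 − 0.258 = 0.742

0.742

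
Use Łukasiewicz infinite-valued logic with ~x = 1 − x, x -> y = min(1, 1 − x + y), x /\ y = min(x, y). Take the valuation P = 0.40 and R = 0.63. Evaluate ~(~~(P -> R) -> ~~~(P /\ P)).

0.40

P -> R = min(1, 1 − 0.40 + 0.63) = min(1, 1.23) = 1.00
~(P -> R) = 1 − 1.00 = 0.00
~~(P -> R) = 1 − 0.00 = 1.00
P /\ P = min(0.40, 0.40) = 0.40
~(P /\ P) = 1 − 0.40 = 0.60
~~(P /\ P) = 1 − 0.60 = 0.40
~~~(P /\ P) = 1 − 0.40 = 0.60
~~(P -> R) -> ~~~(P /\ P) = min(1, 1 − 1.00 + 0.60) = min(1, 0.60) = 0.60
~(~~(P -> R) -> ~~~(P /\ P)) = 1 − 0.60 = 0.40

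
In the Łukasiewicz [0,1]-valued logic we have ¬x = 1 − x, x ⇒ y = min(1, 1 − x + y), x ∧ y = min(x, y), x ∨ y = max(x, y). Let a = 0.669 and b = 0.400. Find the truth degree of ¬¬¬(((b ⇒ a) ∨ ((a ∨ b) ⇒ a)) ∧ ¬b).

0.400

b ⇒ a = min(1, 1 − 0.400 + 0.669) = min(1, 1.269) = 1.000
a ∨ b = max(0.669, 0.400) = 0.669
(a ∨ b) ⇒ a = min(1, 1 − 0.669 + 0.669) = min(1, 1.000) = 1.000
(b ⇒ a) ∨ ((a ∨ b) ⇒ a) = max(1.000, 1.000) = 1.000
¬b = 1 − 0.400 = 0.600
((b ⇒ a) ∨ ((a ∨ b) ⇒ a)) ∧ ¬b = min(1.000, 0.600) = 0.600
¬(((b ⇒ a) ∨ ((a ∨ b) ⇒ a)) ∧ ¬b) = 1 − 0.600 = 0.400
¬¬(((b ⇒ a) ∨ ((a ∨ b) ⇒ a)) ∧ ¬b) = 1 − 0.400 = 0.600
¬¬¬(((b ⇒ a) ∨ ((a ∨ b) ⇒ a)) ∧ ¬b) = 1 − 0.600 = 0.400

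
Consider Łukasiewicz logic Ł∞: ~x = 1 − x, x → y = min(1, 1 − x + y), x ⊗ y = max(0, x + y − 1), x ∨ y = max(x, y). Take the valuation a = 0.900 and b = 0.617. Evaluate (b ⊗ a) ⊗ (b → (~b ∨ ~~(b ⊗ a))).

b ⊗ a = max(0, 0.617 + 0.900 − 1) = max(0, 0.517) = 0.517
~b = 1 − 0.617 = 0.383
~(b ⊗ a) = 1 − 0.517 = 0.483
~~(b ⊗ a) = 1 − 0.483 = 0.517
~b ∨ ~~(b ⊗ a) = max(0.383, 0.517) = 0.517
b → (~b ∨ ~~(b ⊗ a)) = min(1, 1 − 0.617 + 0.517) = min(1, 0.900) = 0.900
(b ⊗ a) ⊗ (b → (~b ∨ ~~(b ⊗ a))) = max(0, 0.517 + 0.900 − 1) = max(0, 0.417) = 0.417

0.417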